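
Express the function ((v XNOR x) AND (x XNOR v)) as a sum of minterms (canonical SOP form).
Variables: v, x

Σm(0, 3) = (NOT v AND NOT x) OR (v AND x)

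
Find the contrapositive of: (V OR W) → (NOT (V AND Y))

Contrapositive: (V AND Y) → NOT (V OR W)
Note: A statement and its contrapositive are logically equivalent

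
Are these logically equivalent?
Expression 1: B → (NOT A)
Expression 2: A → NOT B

Yes, Contrapositive is always equivalent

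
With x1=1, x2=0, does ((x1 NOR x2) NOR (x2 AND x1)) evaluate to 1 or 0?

Substituting: ((1 NOR 0) NOR (0 AND 1))
= 1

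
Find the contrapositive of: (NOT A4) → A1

Contrapositive: NOT A1 → A4
Note: A statement and its contrapositive are logically equivalent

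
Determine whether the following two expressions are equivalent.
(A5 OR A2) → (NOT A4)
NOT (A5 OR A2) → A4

No, Inverse is not equivalent to original (counterexample: A5=0, A2=0, A4=0)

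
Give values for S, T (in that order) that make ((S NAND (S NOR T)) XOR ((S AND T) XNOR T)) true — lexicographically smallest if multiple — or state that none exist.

S=0, T=1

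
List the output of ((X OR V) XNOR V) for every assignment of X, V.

X | V | Output
--------------
0 | 0 | 1
0 | 1 | 1
1 | 0 | 0
1 | 1 | 1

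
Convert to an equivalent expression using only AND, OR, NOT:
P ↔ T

(P AND T) OR (NOT P AND NOT T)
(Biconditional = both true or both false)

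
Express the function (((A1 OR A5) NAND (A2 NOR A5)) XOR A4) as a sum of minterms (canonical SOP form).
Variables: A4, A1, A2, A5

Σm(0, 1, 2, 3, 5, 6, 7, 12) = (NOT A4 AND NOT A1 AND NOT A2 AND NOT A5) OR (NOT A4 AND NOT A1 AND NOT A2 AND A5) OR (NOT A4 AND NOT A1 AND A2 AND NOT A5) OR (NOT A4 AND NOT A1 AND A2 AND A5) OR (NOT A4 AND A1 AND NOT A2 AND A5) OR (NOT A4 AND A1 AND A2 AND NOT A5) OR (NOT A4 AND A1 AND A2 AND A5) OR (A4 AND A1 AND NOT A2 AND NOT A5)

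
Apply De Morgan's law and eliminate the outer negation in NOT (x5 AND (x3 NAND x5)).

NOT x5 OR NOT (x3 NAND x5)
De Morgan's: NOT(AND of terms) = OR of negations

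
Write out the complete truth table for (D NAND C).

C | D | Output
--------------
0 | 0 | 1
0 | 1 | 1
1 | 0 | 1
1 | 1 | 0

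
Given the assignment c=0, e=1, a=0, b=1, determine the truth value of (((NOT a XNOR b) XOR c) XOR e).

Substituting: (((NOT 0 XNOR 1) XOR 0) XOR 1)
= 0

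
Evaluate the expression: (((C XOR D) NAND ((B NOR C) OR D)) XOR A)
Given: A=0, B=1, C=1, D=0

Substituting: (((1 XOR 0) NAND ((1 NOR 1) OR 0)) XOR 0)
= 1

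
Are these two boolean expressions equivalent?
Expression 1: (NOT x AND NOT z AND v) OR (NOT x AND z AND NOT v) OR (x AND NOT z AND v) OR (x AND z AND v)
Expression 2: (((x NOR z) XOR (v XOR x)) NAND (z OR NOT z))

Yes, they are equivalent — the two output columns agree on all 8 assignments:
x | z | v | Expression 1 | Expression 2
---------------------------------------
0 | 0 | 0 | 0 | 0
0 | 0 | 1 | 1 | 1
0 | 1 | 0 | 1 | 1
0 | 1 | 1 | 0 | 0
1 | 0 | 0 | 0 | 0
1 | 0 | 1 | 1 | 1
1 | 1 | 0 | 0 | 0
1 | 1 | 1 | 1 | 1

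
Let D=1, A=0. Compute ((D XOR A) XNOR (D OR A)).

Substituting: ((1 XOR 0) XNOR (1 OR 0))
= 1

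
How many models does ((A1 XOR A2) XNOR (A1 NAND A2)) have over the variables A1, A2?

Satisfying assignments: (0,1), (1,0), (1,1)
Count: 3 out of 4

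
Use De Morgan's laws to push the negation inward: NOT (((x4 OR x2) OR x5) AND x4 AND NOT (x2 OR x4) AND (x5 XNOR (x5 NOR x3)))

NOT ((x4 OR x2) OR x5) OR NOT x4 OR (x2 OR x4) OR NOT (x5 XNOR (x5 NOR x3))
De Morgan's: NOT(AND of terms) = OR of negations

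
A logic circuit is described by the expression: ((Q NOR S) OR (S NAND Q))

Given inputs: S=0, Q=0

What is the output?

Substituting: ((0 NOR 0) OR (0 NAND 0))
= 1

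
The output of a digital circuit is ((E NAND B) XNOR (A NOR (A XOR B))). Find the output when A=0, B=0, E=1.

Substituting: ((1 NAND 0) XNOR (0 NOR (0 XOR 0)))
= 1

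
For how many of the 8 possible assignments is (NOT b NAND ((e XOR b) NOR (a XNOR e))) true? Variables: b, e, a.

Satisfying assignments: (0,0,0), (0,1,0), (0,1,1), (1,0,0), (1,0,1), (1,1,0), (1,1,1)
Count: 7 out of 8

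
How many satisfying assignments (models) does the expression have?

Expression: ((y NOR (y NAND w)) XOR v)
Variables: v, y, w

Satisfying assignments: (1,0,0), (1,0,1), (1,1,0), (1,1,1)
Count: 4 out of 8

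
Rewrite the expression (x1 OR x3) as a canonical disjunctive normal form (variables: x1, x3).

(NOT x1 AND x3) OR (x1 AND NOT x3) OR (x1 AND x3)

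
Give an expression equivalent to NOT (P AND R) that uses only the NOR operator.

(((P NOR P) NOR (R NOR R)) NOR ((P NOR P) NOR (R NOR R)))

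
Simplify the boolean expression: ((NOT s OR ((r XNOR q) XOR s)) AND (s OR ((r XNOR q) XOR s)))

By distribution ((E OR v) AND (E OR NOT v) = E):
= ((r XNOR q) XOR s)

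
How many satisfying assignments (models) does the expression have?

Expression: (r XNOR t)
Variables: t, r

Satisfying assignments: (0,0), (1,1)
Count: 2 out of 4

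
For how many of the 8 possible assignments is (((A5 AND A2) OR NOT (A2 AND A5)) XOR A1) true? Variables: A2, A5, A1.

Satisfying assignments: (0,0,0), (0,1,0), (1,0,0), (1,1,0)
Count: 4 out of 8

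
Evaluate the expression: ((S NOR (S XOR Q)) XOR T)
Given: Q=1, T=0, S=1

Substituting: ((1 NOR (1 XOR 1)) XOR 0)
= 0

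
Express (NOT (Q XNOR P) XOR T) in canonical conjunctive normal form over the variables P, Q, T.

(P OR Q OR T) AND (P OR NOT Q OR NOT T) AND (NOT P OR Q OR NOT T) AND (NOT P OR NOT Q OR T)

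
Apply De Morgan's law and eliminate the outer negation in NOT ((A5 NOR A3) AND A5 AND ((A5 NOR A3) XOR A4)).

NOT (A5 NOR A3) OR NOT A5 OR NOT ((A5 NOR A3) XOR A4)
De Morgan's: NOT(AND of terms) = OR of negations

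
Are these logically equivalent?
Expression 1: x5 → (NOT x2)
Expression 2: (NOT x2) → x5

No, Converse is not equivalent to original (counterexample: x5=0, x4=0, x2=0)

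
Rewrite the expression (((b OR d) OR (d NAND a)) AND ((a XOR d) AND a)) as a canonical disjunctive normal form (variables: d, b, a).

(NOT d AND NOT b AND a) OR (NOT d AND b AND a)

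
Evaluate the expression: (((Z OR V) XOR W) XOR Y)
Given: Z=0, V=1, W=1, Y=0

Substituting: (((0 OR 1) XOR 1) XOR 0)
= 0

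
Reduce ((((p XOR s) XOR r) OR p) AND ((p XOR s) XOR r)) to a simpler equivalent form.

By absorption (E AND (E OR v) = E):
= ((p XOR s) XOR r)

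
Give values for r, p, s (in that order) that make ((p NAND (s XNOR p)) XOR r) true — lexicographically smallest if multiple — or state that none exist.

r=0, p=0, s=0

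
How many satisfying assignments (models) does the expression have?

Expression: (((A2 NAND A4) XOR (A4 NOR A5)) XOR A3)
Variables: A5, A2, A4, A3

Satisfying assignments: (0,0,0,1), (0,0,1,0), (0,1,0,1), (0,1,1,1), (1,0,0,0), (1,0,1,0), (1,1,0,0), (1,1,1,1)
Count: 8 out of 16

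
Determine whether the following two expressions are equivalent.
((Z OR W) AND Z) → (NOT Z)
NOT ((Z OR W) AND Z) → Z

No, Inverse is not equivalent to original (counterexample: W=0, Z=0, Y=0)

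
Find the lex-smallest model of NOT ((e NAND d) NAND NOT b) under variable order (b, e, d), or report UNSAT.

b=0, e=0, d=0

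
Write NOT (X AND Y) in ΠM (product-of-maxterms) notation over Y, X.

ΠM(3) = (NOT Y OR NOT X)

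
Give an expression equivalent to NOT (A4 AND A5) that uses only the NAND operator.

(((A4 NAND A5) NAND (A4 NAND A5)) NAND ((A4 NAND A5) NAND (A4 NAND A5)))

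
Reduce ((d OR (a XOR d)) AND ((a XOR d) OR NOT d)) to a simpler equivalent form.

By distribution ((E OR v) AND (E OR NOT v) = E):
= (a XOR d)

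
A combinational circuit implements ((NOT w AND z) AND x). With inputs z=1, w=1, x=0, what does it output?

Substituting: ((NOT 1 AND 1) AND 0)
= 0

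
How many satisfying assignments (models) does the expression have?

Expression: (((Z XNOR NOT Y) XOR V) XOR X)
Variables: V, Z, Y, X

Satisfying assignments: (0,0,0,1), (0,0,1,0), (0,1,0,0), (0,1,1,1), (1,0,0,0), (1,0,1,1), (1,1,0,1), (1,1,1,0)
Count: 8 out of 16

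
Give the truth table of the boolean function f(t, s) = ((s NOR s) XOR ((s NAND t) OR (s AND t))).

t | s | Output
--------------
0 | 0 | 0
0 | 1 | 1
1 | 0 | 0
1 | 1 | 1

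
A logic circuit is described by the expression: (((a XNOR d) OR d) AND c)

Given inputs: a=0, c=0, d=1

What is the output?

Substituting: (((0 XNOR 1) OR 1) AND 0)
= 0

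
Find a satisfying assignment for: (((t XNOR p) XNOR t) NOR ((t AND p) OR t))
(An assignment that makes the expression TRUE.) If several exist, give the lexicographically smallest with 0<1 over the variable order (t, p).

t=0, p=0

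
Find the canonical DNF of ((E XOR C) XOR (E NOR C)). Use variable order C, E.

(NOT C AND NOT E) OR (NOT C AND E) OR (C AND NOT E)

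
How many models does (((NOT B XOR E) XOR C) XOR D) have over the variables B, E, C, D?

Satisfying assignments: (0,0,0,0), (0,0,1,1), (0,1,0,1), (0,1,1,0), (1,0,0,1), (1,0,1,0), (1,1,0,0), (1,1,1,1)
Count: 8 out of 16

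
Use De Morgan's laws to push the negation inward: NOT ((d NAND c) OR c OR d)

NOT (d NAND c) AND NOT c AND NOT d
De Morgan's: NOT(OR of terms) = AND of negations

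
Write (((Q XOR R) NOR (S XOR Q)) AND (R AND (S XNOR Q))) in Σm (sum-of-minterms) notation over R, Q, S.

Σm(7) = (R AND Q AND S)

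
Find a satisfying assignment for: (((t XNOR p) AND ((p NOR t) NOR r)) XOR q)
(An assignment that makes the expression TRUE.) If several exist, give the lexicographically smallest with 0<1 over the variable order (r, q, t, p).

r=0, q=0, t=1, p=1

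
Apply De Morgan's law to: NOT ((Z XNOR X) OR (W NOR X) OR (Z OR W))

NOT (Z XNOR X) AND NOT (W NOR X) AND NOT (Z OR W)
De Morgan's: NOT(OR of terms) = AND of negations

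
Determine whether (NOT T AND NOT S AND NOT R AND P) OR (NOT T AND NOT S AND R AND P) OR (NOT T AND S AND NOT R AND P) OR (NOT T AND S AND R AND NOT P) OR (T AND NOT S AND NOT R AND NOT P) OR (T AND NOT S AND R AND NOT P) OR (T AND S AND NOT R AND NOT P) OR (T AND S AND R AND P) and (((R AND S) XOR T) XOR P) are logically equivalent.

Yes, they are equivalent — the two output columns agree on all 16 assignments:
T | S | R | P | Expression 1 | Expression 2
-------------------------------------------
0 | 0 | 0 | 0 | 0 | 0
0 | 0 | 0 | 1 | 1 | 1
0 | 0 | 1 | 0 | 0 | 0
0 | 0 | 1 | 1 | 1 | 1
0 | 1 | 0 | 0 | 0 | 0
0 | 1 | 0 | 1 | 1 | 1
0 | 1 | 1 | 0 | 1 | 1
0 | 1 | 1 | 1 | 0 | 0
1 | 0 | 0 | 0 | 1 | 1
1 | 0 | 0 | 1 | 0 | 0
1 | 0 | 1 | 0 | 1 | 1
1 | 0 | 1 | 1 | 0 | 0
1 | 1 | 0 | 0 | 1 | 1
1 | 1 | 0 | 1 | 0 | 0
1 | 1 | 1 | 0 | 0 | 0
1 | 1 | 1 | 1 | 1 | 1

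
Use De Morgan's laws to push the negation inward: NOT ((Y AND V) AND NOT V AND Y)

NOT (Y AND V) OR V OR NOT Y
De Morgan's: NOT(AND of terms) = OR of negations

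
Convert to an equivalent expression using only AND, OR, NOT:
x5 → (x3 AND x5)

NOT x5 OR (x3 AND x5)
(Implication elimination: A → B = NOT A OR B)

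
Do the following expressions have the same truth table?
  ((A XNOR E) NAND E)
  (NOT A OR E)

No. Counterexample: with A=1, E=0, Expression 1 = 1 but Expression 2 = 0.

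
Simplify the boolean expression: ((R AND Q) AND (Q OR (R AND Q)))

By absorption (E AND (E OR v) = E):
= (R AND Q)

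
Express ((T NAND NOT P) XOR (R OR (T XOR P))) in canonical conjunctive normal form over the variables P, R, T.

(P OR NOT R OR T) AND (NOT P OR R OR T) AND (NOT P OR NOT R OR T) AND (NOT P OR NOT R OR NOT T)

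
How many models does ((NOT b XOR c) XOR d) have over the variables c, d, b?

Satisfying assignments: (0,0,0), (0,1,1), (1,0,1), (1,1,0)
Count: 4 out of 8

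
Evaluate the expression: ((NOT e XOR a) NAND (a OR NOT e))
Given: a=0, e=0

Substituting: ((NOT 0 XOR 0) NAND (0 OR NOT 0))
= 0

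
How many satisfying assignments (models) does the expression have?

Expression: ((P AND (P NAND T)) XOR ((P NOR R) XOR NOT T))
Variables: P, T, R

Satisfying assignments: (0,0,1), (0,1,0)
Count: 2 out of 8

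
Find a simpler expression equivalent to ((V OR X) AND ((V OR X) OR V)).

By absorption (E AND (E OR v) = E):
= (V OR X)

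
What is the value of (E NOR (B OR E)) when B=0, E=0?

Substituting: (0 NOR (0 OR 0))
= 1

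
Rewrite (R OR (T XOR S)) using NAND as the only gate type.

((R NAND R) NAND (((T NAND (T NAND S)) NAND (S NAND (T NAND S))) NAND ((T NAND (T NAND S)) NAND (S NAND (T NAND S)))))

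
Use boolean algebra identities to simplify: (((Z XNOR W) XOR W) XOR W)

By XOR self-cancellation ((E XOR v) XOR v = E):
= (Z XNOR W)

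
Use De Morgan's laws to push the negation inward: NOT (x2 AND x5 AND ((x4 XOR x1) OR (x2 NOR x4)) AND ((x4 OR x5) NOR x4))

NOT x2 OR NOT x5 OR NOT ((x4 XOR x1) OR (x2 NOR x4)) OR NOT ((x4 OR x5) NOR x4)
De Morgan's: NOT(AND of terms) = OR of negations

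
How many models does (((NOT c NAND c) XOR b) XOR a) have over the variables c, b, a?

Satisfying assignments: (0,0,0), (0,1,1), (1,0,0), (1,1,1)
Count: 4 out of 8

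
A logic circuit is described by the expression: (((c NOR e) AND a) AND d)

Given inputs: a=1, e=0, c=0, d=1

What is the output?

Substituting: (((0 NOR 0) AND 1) AND 1)
= 1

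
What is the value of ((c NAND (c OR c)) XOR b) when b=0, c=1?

Substituting: ((1 NAND (1 OR 1)) XOR 0)
= 0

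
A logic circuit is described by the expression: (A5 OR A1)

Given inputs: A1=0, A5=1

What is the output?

Substituting: (1 OR 0)
= 1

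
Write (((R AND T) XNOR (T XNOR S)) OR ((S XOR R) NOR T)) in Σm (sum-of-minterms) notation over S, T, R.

Σm(0, 2, 4, 5, 7) = (NOT S AND NOT T AND NOT R) OR (NOT S AND T AND NOT R) OR (S AND NOT T AND NOT R) OR (S AND NOT T AND R) OR (S AND T AND R)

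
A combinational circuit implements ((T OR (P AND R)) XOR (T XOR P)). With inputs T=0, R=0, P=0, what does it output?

Substituting: ((0 OR (0 AND 0)) XOR (0 XOR 0))
= 0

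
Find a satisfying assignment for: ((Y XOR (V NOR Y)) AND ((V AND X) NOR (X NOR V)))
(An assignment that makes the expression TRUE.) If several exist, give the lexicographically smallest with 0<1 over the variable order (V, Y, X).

V=0, Y=0, X=1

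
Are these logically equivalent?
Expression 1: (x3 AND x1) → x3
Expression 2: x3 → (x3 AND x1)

No, Converse is not equivalent to original (counterexample: x1=0, x3=1)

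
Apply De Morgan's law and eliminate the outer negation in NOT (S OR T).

NOT S AND NOT T
De Morgan's: NOT(OR of terms) = AND of negations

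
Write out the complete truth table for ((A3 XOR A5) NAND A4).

A4 | A3 | A5 | Output
---------------------
0 | 0 | 0 | 1
0 | 0 | 1 | 1
0 | 1 | 0 | 1
0 | 1 | 1 | 1
1 | 0 | 0 | 1
1 | 0 | 1 | 0
1 | 1 | 0 | 0
1 | 1 | 1 | 1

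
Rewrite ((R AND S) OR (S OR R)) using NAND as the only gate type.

((((R NAND S) NAND (R NAND S)) NAND ((R NAND S) NAND (R NAND S))) NAND (((S NAND S) NAND (R NAND R)) NAND ((S NAND S) NAND (R NAND R))))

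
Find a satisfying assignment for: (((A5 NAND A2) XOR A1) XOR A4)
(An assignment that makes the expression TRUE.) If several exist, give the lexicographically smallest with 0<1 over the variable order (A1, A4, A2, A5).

A1=0, A4=0, A2=0, A5=0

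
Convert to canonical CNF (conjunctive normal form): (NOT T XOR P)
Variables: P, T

(P OR NOT T) AND (NOT P OR T)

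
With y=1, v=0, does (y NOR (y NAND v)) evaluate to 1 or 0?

Substituting: (1 NOR (1 NAND 0))
= 0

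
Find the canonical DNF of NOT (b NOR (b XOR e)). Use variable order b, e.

(NOT b AND e) OR (b AND NOT e) OR (b AND e)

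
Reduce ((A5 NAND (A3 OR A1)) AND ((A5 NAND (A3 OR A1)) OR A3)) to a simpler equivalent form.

By absorption (E AND (E OR v) = E):
= (A5 NAND (A3 OR A1))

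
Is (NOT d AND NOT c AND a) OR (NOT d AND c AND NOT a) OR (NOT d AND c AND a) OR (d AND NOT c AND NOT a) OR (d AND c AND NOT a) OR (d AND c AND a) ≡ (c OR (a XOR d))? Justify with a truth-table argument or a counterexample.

Yes, they are equivalent — the two output columns agree on all 8 assignments:
d | c | a | Expression 1 | Expression 2
---------------------------------------
0 | 0 | 0 | 0 | 0
0 | 0 | 1 | 1 | 1
0 | 1 | 0 | 1 | 1
0 | 1 | 1 | 1 | 1
1 | 0 | 0 | 1 | 1
1 | 0 | 1 | 0 | 0
1 | 1 | 0 | 1 | 1
1 | 1 | 1 | 1 | 1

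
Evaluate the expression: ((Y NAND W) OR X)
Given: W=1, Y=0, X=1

Substituting: ((0 NAND 1) OR 1)
= 1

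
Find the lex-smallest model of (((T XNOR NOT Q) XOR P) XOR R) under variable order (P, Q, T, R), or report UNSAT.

P=0, Q=0, T=0, R=1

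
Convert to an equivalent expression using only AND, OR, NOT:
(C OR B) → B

NOT (C OR B) OR B
(Implication elimination: A → B = NOT A OR B)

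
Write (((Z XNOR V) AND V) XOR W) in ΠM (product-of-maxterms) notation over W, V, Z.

ΠM(0, 1, 2, 7) = (W OR V OR Z) AND (W OR V OR NOT Z) AND (W OR NOT V OR Z) AND (NOT W OR NOT V OR NOT Z)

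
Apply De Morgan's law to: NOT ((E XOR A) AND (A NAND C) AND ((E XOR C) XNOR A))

NOT (E XOR A) OR NOT (A NAND C) OR NOT ((E XOR C) XNOR A)
De Morgan's: NOT(AND of terms) = OR of negations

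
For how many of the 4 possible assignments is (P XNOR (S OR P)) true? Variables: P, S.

Satisfying assignments: (0,0), (1,0), (1,1)
Count: 3 out of 4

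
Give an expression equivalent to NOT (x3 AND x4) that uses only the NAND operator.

(((x3 NAND x4) NAND (x3 NAND x4)) NAND ((x3 NAND x4) NAND (x3 NAND x4)))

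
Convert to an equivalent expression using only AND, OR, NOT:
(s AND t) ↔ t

((s AND t) AND t) OR (NOT (s AND t) AND NOT t)
(Biconditional = both true or both false)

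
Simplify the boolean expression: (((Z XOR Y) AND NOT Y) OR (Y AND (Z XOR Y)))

By distribution ((E AND v) OR (E AND NOT v) = E):
= (Z XOR Y)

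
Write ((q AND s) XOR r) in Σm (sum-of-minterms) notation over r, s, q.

Σm(3, 4, 5, 6) = (NOT r AND s AND q) OR (r AND NOT s AND NOT q) OR (r AND NOT s AND q) OR (r AND s AND NOT q)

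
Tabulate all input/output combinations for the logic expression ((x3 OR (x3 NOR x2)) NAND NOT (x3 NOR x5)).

x2 | x3 | x5 | Output
---------------------
0 | 0 | 0 | 1
0 | 0 | 1 | 0
0 | 1 | 0 | 0
0 | 1 | 1 | 0
1 | 0 | 0 | 1
1 | 0 | 1 | 1
1 | 1 | 0 | 0
1 | 1 | 1 | 0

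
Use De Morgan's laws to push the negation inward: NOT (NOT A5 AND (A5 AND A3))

A5 OR NOT (A5 AND A3)
De Morgan's: NOT(AND of terms) = OR of negations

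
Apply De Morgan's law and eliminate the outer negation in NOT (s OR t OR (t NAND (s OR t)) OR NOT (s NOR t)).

NOT s AND NOT t AND NOT (t NAND (s OR t)) AND (s NOR t)
De Morgan's: NOT(OR of terms) = AND of negations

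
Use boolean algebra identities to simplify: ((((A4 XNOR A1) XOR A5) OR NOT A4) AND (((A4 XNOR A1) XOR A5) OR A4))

By distribution ((E OR v) AND (E OR NOT v) = E):
= ((A4 XNOR A1) XOR A5)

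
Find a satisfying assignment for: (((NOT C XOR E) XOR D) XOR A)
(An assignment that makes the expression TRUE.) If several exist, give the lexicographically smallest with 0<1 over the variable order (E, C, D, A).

E=0, C=0, D=0, A=0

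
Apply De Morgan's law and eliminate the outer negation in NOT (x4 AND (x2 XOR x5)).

NOT x4 OR NOT (x2 XOR x5)
De Morgan's: NOT(AND of terms) = OR of negations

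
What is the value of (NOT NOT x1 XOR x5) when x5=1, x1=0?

Substituting: (NOT NOT 0 XOR 1)
= 1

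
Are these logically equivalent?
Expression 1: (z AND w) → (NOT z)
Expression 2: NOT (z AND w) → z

No, Inverse is not equivalent to original (counterexample: w=0, z=0)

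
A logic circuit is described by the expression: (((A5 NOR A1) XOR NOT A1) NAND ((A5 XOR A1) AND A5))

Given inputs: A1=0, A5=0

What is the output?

Substituting: (((0 NOR 0) XOR NOT 0) NAND ((0 XOR 0) AND 0))
= 1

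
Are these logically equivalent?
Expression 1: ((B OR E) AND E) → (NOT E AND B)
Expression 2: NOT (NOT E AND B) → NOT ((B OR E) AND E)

Yes, Contrapositive is always equivalent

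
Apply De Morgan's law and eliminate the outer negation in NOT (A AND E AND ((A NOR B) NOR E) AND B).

NOT A OR NOT E OR NOT ((A NOR B) NOR E) OR NOT B
De Morgan's: NOT(AND of terms) = OR of negations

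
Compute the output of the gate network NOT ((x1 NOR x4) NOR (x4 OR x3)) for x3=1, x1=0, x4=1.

Substituting: NOT ((0 NOR 1) NOR (1 OR 1))
= 1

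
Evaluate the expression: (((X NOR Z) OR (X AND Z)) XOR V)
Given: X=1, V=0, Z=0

Substituting: (((1 NOR 0) OR (1 AND 0)) XOR 0)
= 0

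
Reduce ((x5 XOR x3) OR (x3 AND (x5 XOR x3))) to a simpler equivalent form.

By absorption (E OR (E AND v) = E):
= (x5 XOR x3)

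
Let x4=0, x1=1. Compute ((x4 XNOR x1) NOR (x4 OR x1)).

Substituting: ((0 XNOR 1) NOR (0 OR 1))
= 0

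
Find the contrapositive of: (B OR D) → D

Contrapositive: NOT D → NOT (B OR D)
Note: A statement and its contrapositive are logically equivalent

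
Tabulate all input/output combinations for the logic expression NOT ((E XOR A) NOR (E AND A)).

A | E | Output
--------------
0 | 0 | 0
0 | 1 | 1
1 | 0 | 1
1 | 1 | 1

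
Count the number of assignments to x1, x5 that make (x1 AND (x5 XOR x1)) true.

Satisfying assignments: (1,0)
Count: 1 out of 4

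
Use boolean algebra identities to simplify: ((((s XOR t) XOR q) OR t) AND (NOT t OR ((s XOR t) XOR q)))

By distribution ((E OR v) AND (E OR NOT v) = E):
= ((s XOR t) XOR q)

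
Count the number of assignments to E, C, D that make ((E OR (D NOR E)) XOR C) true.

Satisfying assignments: (0,0,0), (0,1,1), (1,0,0), (1,0,1)
Count: 4 out of 8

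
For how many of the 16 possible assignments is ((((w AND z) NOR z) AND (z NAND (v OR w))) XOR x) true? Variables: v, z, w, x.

Satisfying assignments: (0,0,0,0), (0,0,1,0), (0,1,0,1), (0,1,1,1), (1,0,0,0), (1,0,1,0), (1,1,0,1), (1,1,1,1)
Count: 8 out of 16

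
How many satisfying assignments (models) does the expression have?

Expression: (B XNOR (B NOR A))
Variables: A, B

Satisfying assignments: (1,0)
Count: 1 out of 4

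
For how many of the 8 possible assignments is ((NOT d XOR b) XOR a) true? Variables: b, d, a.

Satisfying assignments: (0,0,0), (0,1,1), (1,0,1), (1,1,0)
Count: 4 out of 8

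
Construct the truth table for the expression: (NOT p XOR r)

r | p | Output
--------------
0 | 0 | 1
0 | 1 | 0
1 | 0 | 0
1 | 1 | 1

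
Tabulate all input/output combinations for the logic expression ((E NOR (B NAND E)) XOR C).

C | E | B | Output
------------------
0 | 0 | 0 | 0
0 | 0 | 1 | 0
0 | 1 | 0 | 0
0 | 1 | 1 | 0
1 | 0 | 0 | 1
1 | 0 | 1 | 1
1 | 1 | 0 | 1
1 | 1 | 1 | 1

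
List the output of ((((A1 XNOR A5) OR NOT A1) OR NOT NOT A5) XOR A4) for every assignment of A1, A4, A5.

A1 | A4 | A5 | Output
---------------------
0 | 0 | 0 | 1
0 | 0 | 1 | 1
0 | 1 | 0 | 0
0 | 1 | 1 | 0
1 | 0 | 0 | 0
1 | 0 | 1 | 1
1 | 1 | 0 | 1
1 | 1 | 1 | 0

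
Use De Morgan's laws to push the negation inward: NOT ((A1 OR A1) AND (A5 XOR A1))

NOT (A1 OR A1) OR NOT (A5 XOR A1)
De Morgan's: NOT(AND of terms) = OR of negations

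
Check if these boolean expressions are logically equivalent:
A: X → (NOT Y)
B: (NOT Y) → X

No, Converse is not equivalent to original (counterexample: Y=0, X=0, W=0)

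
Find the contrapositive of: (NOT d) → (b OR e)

Contrapositive: NOT (b OR e) → d
Note: A statement and its contrapositive are logically equivalent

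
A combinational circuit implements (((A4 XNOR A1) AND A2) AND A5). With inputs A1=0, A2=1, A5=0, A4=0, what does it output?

Substituting: (((0 XNOR 0) AND 1) AND 0)
= 0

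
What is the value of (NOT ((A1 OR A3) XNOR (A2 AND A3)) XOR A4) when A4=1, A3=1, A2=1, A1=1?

Substituting: (NOT ((1 OR 1) XNOR (1 AND 1)) XOR 1)
= 1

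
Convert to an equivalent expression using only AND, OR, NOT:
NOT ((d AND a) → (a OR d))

(d AND a) AND NOT (a OR d)
(Negated implication: NOT(A → B) = A AND NOT B)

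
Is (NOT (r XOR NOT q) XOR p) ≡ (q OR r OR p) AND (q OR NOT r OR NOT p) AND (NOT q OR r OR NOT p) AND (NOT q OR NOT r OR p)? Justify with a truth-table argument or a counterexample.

Yes, they are equivalent — the two output columns agree on all 8 assignments:
q | r | p | Expression 1 | Expression 2
---------------------------------------
0 | 0 | 0 | 0 | 0
0 | 0 | 1 | 1 | 1
0 | 1 | 0 | 1 | 1
0 | 1 | 1 | 0 | 0
1 | 0 | 0 | 1 | 1
1 | 0 | 1 | 0 | 0
1 | 1 | 0 | 0 | 0
1 | 1 | 1 | 1 | 1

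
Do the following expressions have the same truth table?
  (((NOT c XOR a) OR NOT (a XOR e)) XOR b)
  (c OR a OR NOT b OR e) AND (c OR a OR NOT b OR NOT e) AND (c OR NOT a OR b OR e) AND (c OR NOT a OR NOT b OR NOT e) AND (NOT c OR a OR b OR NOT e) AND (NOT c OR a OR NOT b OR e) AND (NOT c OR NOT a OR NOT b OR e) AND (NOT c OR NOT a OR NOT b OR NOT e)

Yes, they are equivalent — the two output columns agree on all 16 assignments:
c | a | b | e | Expression 1 | Expression 2
-------------------------------------------
0 | 0 | 0 | 0 | 1 | 1
0 | 0 | 0 | 1 | 1 | 1
0 | 0 | 1 | 0 | 0 | 0
0 | 0 | 1 | 1 | 0 | 0
0 | 1 | 0 | 0 | 0 | 0
0 | 1 | 0 | 1 | 1 | 1
0 | 1 | 1 | 0 | 1 | 1
0 | 1 | 1 | 1 | 0 | 0
1 | 0 | 0 | 0 | 1 | 1
1 | 0 | 0 | 1 | 0 | 0
1 | 0 | 1 | 0 | 0 | 0
1 | 0 | 1 | 1 | 1 | 1
1 | 1 | 0 | 0 | 1 | 1
1 | 1 | 0 | 1 | 1 | 1
1 | 1 | 1 | 0 | 0 | 0
1 | 1 | 1 | 1 | 0 | 0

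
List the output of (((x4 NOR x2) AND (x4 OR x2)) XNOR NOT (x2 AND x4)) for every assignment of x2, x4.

x2 | x4 | Output
----------------
0 | 0 | 0
0 | 1 | 0
1 | 0 | 0
1 | 1 | 1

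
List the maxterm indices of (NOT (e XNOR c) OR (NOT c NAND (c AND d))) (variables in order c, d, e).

ΠM() = TRUE (no maxterms)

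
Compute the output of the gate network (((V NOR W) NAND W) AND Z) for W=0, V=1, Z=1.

Substituting: (((1 NOR 0) NAND 0) AND 1)
= 1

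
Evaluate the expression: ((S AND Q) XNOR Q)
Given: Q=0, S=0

Substituting: ((0 AND 0) XNOR 0)
= 1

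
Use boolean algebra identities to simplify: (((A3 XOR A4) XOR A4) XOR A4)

By XOR self-cancellation ((E XOR v) XOR v = E):
= (A3 XOR A4)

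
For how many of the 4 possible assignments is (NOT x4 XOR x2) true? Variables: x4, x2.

Satisfying assignments: (0,0), (1,1)
Count: 2 out of 4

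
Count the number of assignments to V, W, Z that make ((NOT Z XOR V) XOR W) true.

Satisfying assignments: (0,0,0), (0,1,1), (1,0,1), (1,1,0)
Count: 4 out of 8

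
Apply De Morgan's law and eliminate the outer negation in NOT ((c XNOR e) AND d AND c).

NOT (c XNOR e) OR NOT d OR NOT c
De Morgan's: NOT(AND of terms) = OR of negations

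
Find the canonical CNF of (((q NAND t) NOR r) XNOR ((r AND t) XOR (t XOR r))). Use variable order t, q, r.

(t OR q OR NOT r) AND (t OR NOT q OR NOT r) AND (NOT t OR q OR r) AND (NOT t OR q OR NOT r) AND (NOT t OR NOT q OR NOT r)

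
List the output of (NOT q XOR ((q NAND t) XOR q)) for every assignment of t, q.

t | q | Output
--------------
0 | 0 | 0
0 | 1 | 0
1 | 0 | 0
1 | 1 | 1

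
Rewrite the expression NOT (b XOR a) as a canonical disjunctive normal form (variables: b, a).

(NOT b AND NOT a) OR (b AND a)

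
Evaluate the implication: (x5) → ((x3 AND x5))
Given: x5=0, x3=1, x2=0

Antecedent (x5) = 0; consequent ((x3 AND x5)) = 0.
0 → 0 = 1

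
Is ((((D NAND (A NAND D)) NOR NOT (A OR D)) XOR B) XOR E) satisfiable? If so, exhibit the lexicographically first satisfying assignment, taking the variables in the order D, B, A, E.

D=0, B=0, A=0, E=1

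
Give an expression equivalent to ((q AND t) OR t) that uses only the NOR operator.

((((q NOR q) NOR (t NOR t)) NOR t) NOR (((q NOR q) NOR (t NOR t)) NOR t))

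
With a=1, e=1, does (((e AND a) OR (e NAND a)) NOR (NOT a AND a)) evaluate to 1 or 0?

Substituting: (((1 AND 1) OR (1 NAND 1)) NOR (NOT 1 AND 1))
= 0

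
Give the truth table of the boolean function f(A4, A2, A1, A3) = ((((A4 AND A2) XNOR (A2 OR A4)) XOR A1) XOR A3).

A4 | A2 | A1 | A3 | Output
--------------------------
0 | 0 | 0 | 0 | 1
0 | 0 | 0 | 1 | 0
0 | 0 | 1 | 0 | 0
0 | 0 | 1 | 1 | 1
0 | 1 | 0 | 0 | 0
0 | 1 | 0 | 1 | 1
0 | 1 | 1 | 0 | 1
0 | 1 | 1 | 1 | 0
1 | 0 | 0 | 0 | 0
1 | 0 | 0 | 1 | 1
1 | 0 | 1 | 0 | 1
1 | 0 | 1 | 1 | 0
1 | 1 | 0 | 0 | 1
1 | 1 | 0 | 1 | 0
1 | 1 | 1 | 0 | 0
1 | 1 | 1 | 1 | 1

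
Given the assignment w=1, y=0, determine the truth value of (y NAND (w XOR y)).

Substituting: (0 NAND (1 XOR 0))
= 1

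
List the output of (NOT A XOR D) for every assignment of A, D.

A | D | Output
--------------
0 | 0 | 1
0 | 1 | 0
1 | 0 | 0
1 | 1 | 1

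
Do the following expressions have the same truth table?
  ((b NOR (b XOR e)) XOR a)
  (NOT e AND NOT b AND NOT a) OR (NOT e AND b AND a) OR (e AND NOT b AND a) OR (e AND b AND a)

Yes, they are equivalent — the two output columns agree on all 8 assignments:
e | b | a | Expression 1 | Expression 2
---------------------------------------
0 | 0 | 0 | 1 | 1
0 | 0 | 1 | 0 | 0
0 | 1 | 0 | 0 | 0
0 | 1 | 1 | 1 | 1
1 | 0 | 0 | 0 | 0
1 | 0 | 1 | 1 | 1
1 | 1 | 0 | 0 | 0
1 | 1 | 1 | 1 | 1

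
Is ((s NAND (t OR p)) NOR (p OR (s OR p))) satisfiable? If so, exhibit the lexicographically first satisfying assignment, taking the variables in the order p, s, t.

UNSATISFIABLE - no assignment makes this expression true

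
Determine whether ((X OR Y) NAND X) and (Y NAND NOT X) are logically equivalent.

No. Counterexample: with Y=0, X=1, Expression 1 = 0 but Expression 2 = 1.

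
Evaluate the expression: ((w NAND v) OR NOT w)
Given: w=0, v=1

Substituting: ((0 NAND 1) OR NOT 0)
= 1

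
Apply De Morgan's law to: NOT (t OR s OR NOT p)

NOT t AND NOT s AND p
De Morgan's: NOT(OR of terms) = AND of negations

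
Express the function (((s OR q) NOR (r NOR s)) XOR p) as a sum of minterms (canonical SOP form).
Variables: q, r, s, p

Σm(1, 3, 4, 7, 9, 11, 13, 15) = (NOT q AND NOT r AND NOT s AND p) OR (NOT q AND NOT r AND s AND p) OR (NOT q AND r AND NOT s AND NOT p) OR (NOT q AND r AND s AND p) OR (q AND NOT r AND NOT s AND p) OR (q AND NOT r AND s AND p) OR (q AND r AND NOT s AND p) OR (q AND r AND s AND p)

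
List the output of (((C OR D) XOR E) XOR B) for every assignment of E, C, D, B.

E | C | D | B | Output
----------------------
0 | 0 | 0 | 0 | 0
0 | 0 | 0 | 1 | 1
0 | 0 | 1 | 0 | 1
0 | 0 | 1 | 1 | 0
0 | 1 | 0 | 0 | 1
0 | 1 | 0 | 1 | 0
0 | 1 | 1 | 0 | 1
0 | 1 | 1 | 1 | 0
1 | 0 | 0 | 0 | 1
1 | 0 | 0 | 1 | 0
1 | 0 | 1 | 0 | 0
1 | 0 | 1 | 1 | 1
1 | 1 | 0 | 0 | 0
1 | 1 | 0 | 1 | 1
1 | 1 | 1 | 0 | 0
1 | 1 | 1 | 1 | 1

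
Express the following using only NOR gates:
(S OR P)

((S NOR P) NOR (S NOR P))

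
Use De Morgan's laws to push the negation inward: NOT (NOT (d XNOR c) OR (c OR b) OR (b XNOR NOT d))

(d XNOR c) AND NOT (c OR b) AND NOT (b XNOR NOT d)
De Morgan's: NOT(OR of terms) = AND of negations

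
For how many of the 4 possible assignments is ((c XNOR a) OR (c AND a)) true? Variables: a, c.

Satisfying assignments: (0,0), (1,1)
Count: 2 out of 4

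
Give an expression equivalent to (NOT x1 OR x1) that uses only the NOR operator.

(((x1 NOR x1) NOR x1) NOR ((x1 NOR x1) NOR x1))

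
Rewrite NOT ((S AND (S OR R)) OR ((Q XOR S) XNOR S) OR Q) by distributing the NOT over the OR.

NOT (S AND (S OR R)) AND NOT ((Q XOR S) XNOR S) AND NOT Q
De Morgan's: NOT(OR of terms) = AND of negations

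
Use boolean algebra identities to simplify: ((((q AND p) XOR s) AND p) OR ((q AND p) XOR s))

By absorption (E OR (E AND v) = E):
= ((q AND p) XOR s)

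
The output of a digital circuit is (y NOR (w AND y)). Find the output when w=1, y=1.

Substituting: (1 NOR (1 AND 1))
= 0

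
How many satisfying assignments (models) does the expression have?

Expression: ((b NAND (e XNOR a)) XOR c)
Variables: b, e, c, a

Satisfying assignments: (0,0,0,0), (0,0,0,1), (0,1,0,0), (0,1,0,1), (1,0,0,1), (1,0,1,0), (1,1,0,0), (1,1,1,1)
Count: 8 out of 16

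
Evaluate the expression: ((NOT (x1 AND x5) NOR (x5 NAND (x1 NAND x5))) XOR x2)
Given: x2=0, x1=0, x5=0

Substituting: ((NOT (0 AND 0) NOR (0 NAND (0 NAND 0))) XOR 0)
= 0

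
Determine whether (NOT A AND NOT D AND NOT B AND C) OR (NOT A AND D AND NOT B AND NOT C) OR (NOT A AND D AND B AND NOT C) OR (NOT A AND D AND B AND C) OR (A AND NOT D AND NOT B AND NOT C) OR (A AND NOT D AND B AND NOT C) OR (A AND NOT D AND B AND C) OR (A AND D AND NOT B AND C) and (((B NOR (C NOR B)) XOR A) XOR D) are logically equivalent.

Yes, they are equivalent — the two output columns agree on all 16 assignments:
A | D | B | C | Expression 1 | Expression 2
-------------------------------------------
0 | 0 | 0 | 0 | 0 | 0
0 | 0 | 0 | 1 | 1 | 1
0 | 0 | 1 | 0 | 0 | 0
0 | 0 | 1 | 1 | 0 | 0
0 | 1 | 0 | 0 | 1 | 1
0 | 1 | 0 | 1 | 0 | 0
0 | 1 | 1 | 0 | 1 | 1
0 | 1 | 1 | 1 | 1 | 1
1 | 0 | 0 | 0 | 1 | 1
1 | 0 | 0 | 1 | 0 | 0
1 | 0 | 1 | 0 | 1 | 1
1 | 0 | 1 | 1 | 1 | 1
1 | 1 | 0 | 0 | 0 | 0
1 | 1 | 0 | 1 | 1 | 1
1 | 1 | 1 | 0 | 0 | 0
1 | 1 | 1 | 1 | 0 | 0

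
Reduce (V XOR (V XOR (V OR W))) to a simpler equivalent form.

By XOR self-cancellation ((E XOR v) XOR v = E):
= (V OR W)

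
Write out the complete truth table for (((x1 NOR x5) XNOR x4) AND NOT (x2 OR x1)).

x4 | x5 | x1 | x2 | Output
--------------------------
0 | 0 | 0 | 0 | 0
0 | 0 | 0 | 1 | 0
0 | 0 | 1 | 0 | 0
0 | 0 | 1 | 1 | 0
0 | 1 | 0 | 0 | 1
0 | 1 | 0 | 1 | 0
0 | 1 | 1 | 0 | 0
0 | 1 | 1 | 1 | 0
1 | 0 | 0 | 0 | 1
1 | 0 | 0 | 1 | 0
1 | 0 | 1 | 0 | 0
1 | 0 | 1 | 1 | 0
1 | 1 | 0 | 0 | 0
1 | 1 | 0 | 1 | 0
1 | 1 | 1 | 0 | 0
1 | 1 | 1 | 1 | 0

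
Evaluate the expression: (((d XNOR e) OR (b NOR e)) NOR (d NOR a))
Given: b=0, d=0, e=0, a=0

Substituting: (((0 XNOR 0) OR (0 NOR 0)) NOR (0 NOR 0))
= 0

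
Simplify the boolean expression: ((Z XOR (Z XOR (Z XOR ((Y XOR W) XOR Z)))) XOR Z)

By XOR self-cancellation ((E XOR v) XOR v = E) then XOR self-cancellation ((E XOR v) XOR v = E):
= ((Y XOR W) XOR Z)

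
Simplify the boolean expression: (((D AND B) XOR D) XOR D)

By XOR self-cancellation ((E XOR v) XOR v = E):
= (D AND B)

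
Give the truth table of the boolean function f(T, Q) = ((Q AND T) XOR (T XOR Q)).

T | Q | Output
--------------
0 | 0 | 0
0 | 1 | 1
1 | 0 | 1
1 | 1 | 1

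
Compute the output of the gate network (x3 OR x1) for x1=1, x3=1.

Substituting: (1 OR 1)
= 1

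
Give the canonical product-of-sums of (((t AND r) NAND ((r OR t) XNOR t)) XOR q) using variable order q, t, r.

ΠM(3, 4, 5, 6) = (q OR NOT t OR NOT r) AND (NOT q OR t OR r) AND (NOT q OR t OR NOT r) AND (NOT q OR NOT t OR r)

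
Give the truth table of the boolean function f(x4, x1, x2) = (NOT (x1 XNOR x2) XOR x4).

x4 | x1 | x2 | Output
---------------------
0 | 0 | 0 | 0
0 | 0 | 1 | 1
0 | 1 | 0 | 1
0 | 1 | 1 | 0
1 | 0 | 0 | 1
1 | 0 | 1 | 0
1 | 1 | 0 | 0
1 | 1 | 1 | 1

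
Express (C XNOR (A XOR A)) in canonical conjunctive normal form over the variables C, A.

(NOT C OR A) AND (NOT C OR NOT A)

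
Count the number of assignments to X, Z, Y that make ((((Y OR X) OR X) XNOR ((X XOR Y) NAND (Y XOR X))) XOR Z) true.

Satisfying assignments: (0,1,0), (0,1,1), (1,0,1), (1,1,0)
Count: 4 out of 8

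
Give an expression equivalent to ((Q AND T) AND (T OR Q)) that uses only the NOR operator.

((((Q NOR Q) NOR (T NOR T)) NOR ((Q NOR Q) NOR (T NOR T))) NOR (((T NOR Q) NOR (T NOR Q)) NOR ((T NOR Q) NOR (T NOR Q))))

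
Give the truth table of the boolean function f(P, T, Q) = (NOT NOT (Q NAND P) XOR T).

P | T | Q | Output
------------------
0 | 0 | 0 | 1
0 | 0 | 1 | 1
0 | 1 | 0 | 0
0 | 1 | 1 | 0
1 | 0 | 0 | 1
1 | 0 | 1 | 0
1 | 1 | 0 | 0
1 | 1 | 1 | 1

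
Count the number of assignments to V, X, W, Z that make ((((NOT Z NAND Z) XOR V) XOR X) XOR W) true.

Satisfying assignments: (0,0,0,0), (0,0,0,1), (0,1,1,0), (0,1,1,1), (1,0,1,0), (1,0,1,1), (1,1,0,0), (1,1,0,1)
Count: 8 out of 16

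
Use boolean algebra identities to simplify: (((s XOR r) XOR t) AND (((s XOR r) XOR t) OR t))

By absorption (E AND (E OR v) = E):
= ((s XOR r) XOR t)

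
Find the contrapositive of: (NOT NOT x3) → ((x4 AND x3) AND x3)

Contrapositive: NOT ((x4 AND x3) AND x3) → NOT x3
Note: A statement and its contrapositive are logically equivalent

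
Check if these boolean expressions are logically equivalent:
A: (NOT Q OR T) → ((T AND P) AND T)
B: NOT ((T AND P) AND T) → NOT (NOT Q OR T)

Yes, Contrapositive is always equivalent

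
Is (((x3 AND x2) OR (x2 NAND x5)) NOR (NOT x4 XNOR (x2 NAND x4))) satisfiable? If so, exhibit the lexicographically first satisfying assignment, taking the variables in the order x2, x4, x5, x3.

UNSATISFIABLE - no assignment makes this expression true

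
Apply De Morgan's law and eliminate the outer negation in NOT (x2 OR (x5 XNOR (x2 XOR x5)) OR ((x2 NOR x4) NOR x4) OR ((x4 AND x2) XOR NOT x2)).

NOT x2 AND NOT (x5 XNOR (x2 XOR x5)) AND NOT ((x2 NOR x4) NOR x4) AND NOT ((x4 AND x2) XOR NOT x2)
De Morgan's: NOT(OR of terms) = AND of negations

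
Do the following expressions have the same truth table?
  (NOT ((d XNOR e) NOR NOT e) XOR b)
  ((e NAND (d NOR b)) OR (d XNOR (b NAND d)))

No. Counterexample: with e=0, b=1, d=0, Expression 1 = 0 but Expression 2 = 1.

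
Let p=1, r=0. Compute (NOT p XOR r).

Substituting: (NOT 1 XOR 0)
= 0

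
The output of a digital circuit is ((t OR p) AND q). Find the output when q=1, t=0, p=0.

Substituting: ((0 OR 0) AND 1)
= 0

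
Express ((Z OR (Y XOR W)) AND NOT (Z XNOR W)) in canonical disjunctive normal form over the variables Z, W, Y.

(NOT Z AND W AND NOT Y) OR (Z AND NOT W AND NOT Y) OR (Z AND NOT W AND Y)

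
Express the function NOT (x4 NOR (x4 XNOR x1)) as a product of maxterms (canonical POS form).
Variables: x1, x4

ΠM(2) = (NOT x1 OR x4)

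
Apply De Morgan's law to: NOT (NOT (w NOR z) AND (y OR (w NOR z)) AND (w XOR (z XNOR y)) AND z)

(w NOR z) OR NOT (y OR (w NOR z)) OR NOT (w XOR (z XNOR y)) OR NOT z
De Morgan's: NOT(AND of terms) = OR of negations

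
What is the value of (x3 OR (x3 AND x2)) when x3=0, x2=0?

Substituting: (0 OR (0 AND 0))
= 0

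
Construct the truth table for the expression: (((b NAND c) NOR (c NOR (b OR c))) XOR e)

b | c | e | Output
------------------
0 | 0 | 0 | 0
0 | 0 | 1 | 1
0 | 1 | 0 | 0
0 | 1 | 1 | 1
1 | 0 | 0 | 0
1 | 0 | 1 | 1
1 | 1 | 0 | 1
1 | 1 | 1 | 0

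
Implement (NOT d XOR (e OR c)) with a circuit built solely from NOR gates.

(((((d NOR d) NOR ((e NOR c) NOR (e NOR c))) NOR ((d NOR d) NOR ((e NOR c) NOR (e NOR c)))) NOR (((d NOR d) NOR ((e NOR c) NOR (e NOR c))) NOR ((d NOR d) NOR ((e NOR c) NOR (e NOR c))))) NOR (((((d NOR d) NOR (d NOR d)) NOR (((e NOR c) NOR (e NOR c)) NOR ((e NOR c) NOR (e NOR c)))) NOR (((d NOR d) NOR (d NOR d)) NOR (((e NOR c) NOR (e NOR c)) NOR ((e NOR c) NOR (e NOR c))))) NOR ((((d NOR d) NOR (d NOR d)) NOR (((e NOR c) NOR (e NOR c)) NOR ((e NOR c) NOR (e NOR c)))) NOR (((d NOR d) NOR (d NOR d)) NOR (((e NOR c) NOR (e NOR c)) NOR ((e NOR c) NOR (e NOR c)))))))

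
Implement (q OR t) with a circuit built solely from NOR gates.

((q NOR t) NOR (q NOR t))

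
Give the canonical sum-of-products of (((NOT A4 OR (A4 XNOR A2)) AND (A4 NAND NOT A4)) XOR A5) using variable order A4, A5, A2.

Σm(0, 1, 5, 6) = (NOT A4 AND NOT A5 AND NOT A2) OR (NOT A4 AND NOT A5 AND A2) OR (A4 AND NOT A5 AND A2) OR (A4 AND A5 AND NOT A2)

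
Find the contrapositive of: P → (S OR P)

Contrapositive: NOT (S OR P) → NOT P
Note: A statement and its contrapositive are logically equivalent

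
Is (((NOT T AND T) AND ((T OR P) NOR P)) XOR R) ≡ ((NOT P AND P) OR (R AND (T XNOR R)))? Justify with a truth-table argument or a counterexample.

No. Counterexample: with R=1, P=0, T=0, Expression 1 = 1 but Expression 2 = 0.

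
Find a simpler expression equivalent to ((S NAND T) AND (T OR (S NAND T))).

By absorption (E AND (E OR v) = E):
= (S NAND T)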